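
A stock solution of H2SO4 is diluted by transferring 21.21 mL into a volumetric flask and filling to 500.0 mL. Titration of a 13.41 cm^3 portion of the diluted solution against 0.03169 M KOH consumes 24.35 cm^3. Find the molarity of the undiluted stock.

n(KOH) = 0.03169 x 0.02435 = 0.0007717 mol.
n(H2SO4) in the aliquot = 0.0007717 x 1/2 = 0.0003858 mol.
[diluted H2SO4] = 0.0003858 / 0.01341 = 0.02877 M.
Dilution factor = 500.0/21.21 = 23.57, so [stock] = 0.02877 x 23.57 = 0.678 M.

0.678 M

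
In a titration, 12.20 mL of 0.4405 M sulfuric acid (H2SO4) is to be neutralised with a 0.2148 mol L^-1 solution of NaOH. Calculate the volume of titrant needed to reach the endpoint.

n(H2SO4) = 0.4405 mol/L x 0.01220 L = 0.005374 mol.
The neutralisation is 1 H2SO4 : 2 NaOH, so n(NaOH) = 0.005374 x 2/1 = 0.01075 mol.
V(NaOH) = 0.01075 / 0.2148 = 0.05004 L = 50.0 mL.

50.0 mL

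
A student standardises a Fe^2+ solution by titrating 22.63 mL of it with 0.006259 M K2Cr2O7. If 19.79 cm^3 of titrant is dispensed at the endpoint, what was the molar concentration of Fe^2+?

0.0328 M

n(K2Cr2O7) = 0.006259 x 0.01979 = 0.0001239 mol.
From the balanced equation, 1 mol K2Cr2O7 reacts with 6 mol Fe^2+, so n(Fe^2+) = 0.0001239 x 6/1 = 0.0007432 mol.
[Fe^2+] = 0.0007432 / 0.02263 L = 0.0328 M.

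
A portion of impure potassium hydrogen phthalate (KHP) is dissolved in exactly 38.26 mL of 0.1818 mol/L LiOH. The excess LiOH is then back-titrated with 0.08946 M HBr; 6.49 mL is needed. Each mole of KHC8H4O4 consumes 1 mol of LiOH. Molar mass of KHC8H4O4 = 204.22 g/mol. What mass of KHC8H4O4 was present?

1.30 g

Total n(LiOH) added = 0.1818 x 0.03826 = 0.006956 mol.
n(HBr) used = 0.08946 x 0.006490 = 0.0005806 mol, which equals the excess n(LiOH).
So n(LiOH) consumed by the sample = 0.006956 - 0.0005806 = 0.006375 mol.
n(KHC8H4O4) = 0.006375 / 1 = 0.006375 mol.
mass = 0.006375 mol x 204.22 g/mol = 1.30 g.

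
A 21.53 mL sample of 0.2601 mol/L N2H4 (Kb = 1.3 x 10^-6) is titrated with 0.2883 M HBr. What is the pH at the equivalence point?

n(N2H4) = 0.2601 x 0.02153 = 0.005600 mol; V(HBr) at equivalence = 0.005600/0.2883 = 0.01942 L.
At equivalence the base is fully converted to N2H5+; total volume = 0.04095 L, so [N2H5+] = 0.005600/0.04095 = 0.1367 M.
Ka(N2H5+) = Kw/Kb = 1.0e-14 / 1.3 x 10^-6 = 7.69e-9.
[H^+] = sqrt(Ka x [N2H5+]) = sqrt(7.69e-9 x 0.1367) = 3.24e-5 M.
pH = -log(3.24e-5) = 4.49.

4.49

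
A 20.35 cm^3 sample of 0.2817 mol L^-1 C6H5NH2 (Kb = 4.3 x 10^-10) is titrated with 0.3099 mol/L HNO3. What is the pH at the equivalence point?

2.73

n(C6H5NH2) = 0.2817 x 0.02035 = 0.005733 mol; V(HNO3) at equivalence = 0.005733/0.3099 = 0.01850 L.
At equivalence the base is fully converted to C6H5NH3+; total volume = 0.03885 L, so [C6H5NH3+] = 0.005733/0.03885 = 0.1476 M.
Ka(C6H5NH3+) = Kw/Kb = 1.0e-14 / 4.3 x 10^-10 = 2.33e-5.
[H^+] = sqrt(Ka x [C6H5NH3+]) = sqrt(2.33e-5 x 0.1476) = 0.00185 M.
pH = -log(0.00185) = 2.73.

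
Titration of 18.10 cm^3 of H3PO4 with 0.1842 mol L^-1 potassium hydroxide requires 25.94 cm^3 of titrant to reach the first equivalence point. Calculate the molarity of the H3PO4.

n(KOH) = 0.1842 x 0.02594 = 0.004778 mol.
At the first equivalence point, 1 mol OH^- react per mol H3PO4, so n(H3PO4) = 0.004778 / 1 = 0.004778 mol.
[H3PO4] = 0.004778 / 0.01810 L = 0.264 M.

0.264 M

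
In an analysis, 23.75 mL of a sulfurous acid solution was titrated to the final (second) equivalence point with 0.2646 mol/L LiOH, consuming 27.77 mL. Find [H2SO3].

n(LiOH) = 0.2646 x 0.02777 = 0.007348 mol.
At the final (second) equivalence point, 2 mol OH^- react per mol H2SO3, so n(H2SO3) = 0.007348 / 2 = 0.003674 mol.
[H2SO3] = 0.003674 / 0.02375 L = 0.155 M.

0.155 M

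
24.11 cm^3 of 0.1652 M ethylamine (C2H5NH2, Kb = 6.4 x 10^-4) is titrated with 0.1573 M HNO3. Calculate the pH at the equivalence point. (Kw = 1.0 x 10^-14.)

5.95

n(C2H5NH2) = 0.1652 x 0.02411 = 0.003983 mol; V(HNO3) at equivalence = 0.003983/0.1573 = 0.02532 L.
At equivalence the base is fully converted to C2H5NH3+; total volume = 0.04943 L, so [C2H5NH3+] = 0.003983/0.04943 = 0.08058 M.
Ka(C2H5NH3+) = Kw/Kb = 1.0e-14 / 6.4 x 10^-4 = 1.56e-11.
[H^+] = sqrt(Ka x [C2H5NH3+]) = sqrt(1.56e-11 x 0.08058) = 1.12e-6 M.
pH = -log(1.12e-6) = 5.95.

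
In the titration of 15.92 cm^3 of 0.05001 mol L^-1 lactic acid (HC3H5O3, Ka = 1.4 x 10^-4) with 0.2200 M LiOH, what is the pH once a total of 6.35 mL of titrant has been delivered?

n(acid) = 0.05001 x 0.01592 = 0.0007962 mol; n(LiOH) added = 0.2200 x 0.006350 = 0.001397 mol.
Base is in excess by 0.001397 - 0.0007962 = 0.0006008 mol in a total volume of 0.02227 L.
[OH^-] = 0.0006008/0.02227 = 0.02698 M, so pOH = 1.57 and pH = 14.00 - 1.57 = 12.43.

12.43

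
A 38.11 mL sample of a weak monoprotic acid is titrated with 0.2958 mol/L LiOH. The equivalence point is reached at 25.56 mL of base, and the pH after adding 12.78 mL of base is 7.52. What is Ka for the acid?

12.78 mL is half of the equivalence volume, so this is the half-equivalence point where [HA] = [A^-].
At half-equivalence pH = pKa, so pKa = 7.52.
Ka = 10^(-7.52) = 3.0 x 10^-8.

3.0 x 10^-8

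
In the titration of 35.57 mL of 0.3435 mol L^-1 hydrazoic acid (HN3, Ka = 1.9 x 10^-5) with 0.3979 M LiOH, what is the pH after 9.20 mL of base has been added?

4.35

Initial n(HN3) = 0.3435 x 0.03557 = 0.01222 mol.
n(LiOH) added = 0.3979 x 0.009200 = 0.003661 mol, converting that many moles of HN3 to N3-.
Remaining n(HN3) = 0.008558 mol; n(N3-) = 0.003661 mol.
By Henderson-Hasselbalch, pH = pKa + log([A^-]/[HA]) = 4.72 + log(0.003661/0.008558) = 4.72 + (-0.37) = 4.35.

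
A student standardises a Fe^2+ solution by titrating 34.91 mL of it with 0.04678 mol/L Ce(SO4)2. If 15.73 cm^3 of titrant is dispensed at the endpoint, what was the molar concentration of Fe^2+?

0.0211 M

n(Ce(SO4)2) = 0.04678 x 0.01573 = 0.0007358 mol.
From the balanced equation, 1 mol Ce(SO4)2 reacts with 1 mol Fe^2+, so n(Fe^2+) = 0.0007358 x 1/1 = 0.0007358 mol.
[Fe^2+] = 0.0007358 / 0.03491 L = 0.0211 M.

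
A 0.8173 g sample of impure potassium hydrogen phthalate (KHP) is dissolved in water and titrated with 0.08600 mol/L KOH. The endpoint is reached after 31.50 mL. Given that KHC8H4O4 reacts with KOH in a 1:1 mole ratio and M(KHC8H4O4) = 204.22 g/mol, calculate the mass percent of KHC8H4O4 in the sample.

n(KOH) = 0.08600 x 0.03150 = 0.002709 mol.
n(KHC8H4O4) = 0.002709 / 1 = 0.002709 mol.
mass of KHC8H4O4 = 0.002709 x 204.22 = 0.5532 g.
% purity = 0.5532 / 0.8173 x 100 = 67.7%.

67.7%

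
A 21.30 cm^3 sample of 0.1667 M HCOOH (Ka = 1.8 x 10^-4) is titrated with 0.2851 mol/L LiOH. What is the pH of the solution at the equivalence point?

8.38

n(HCOOH) = 0.1667 x 0.02130 = 0.003551 mol; V(LiOH) at equivalence = 0.003551/0.2851 = 0.01245 L.
At equivalence all the acid is converted to HCOO-; total volume = 0.02130 + 0.01245 = 0.03375 L, so [HCOO-] = 0.003551/0.03375 = 0.1052 M.
Kb = Kw/Ka = 1.0e-14 / 1.8 x 10^-4 = 5.56e-11.
[OH^-] = sqrt(Kb x [HCOO-]) = sqrt(5.56e-11 x 0.1052) = 2.42e-6 M.
pOH = 5.62, so pH = 14.00 - 5.62 = 8.38.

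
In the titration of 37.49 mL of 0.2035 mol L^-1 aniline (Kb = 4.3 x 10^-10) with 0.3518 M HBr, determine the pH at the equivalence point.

2.76

n(C6H5NH2) = 0.2035 x 0.03749 = 0.007629 mol; V(HBr) at equivalence = 0.007629/0.3518 = 0.02169 L.
At equivalence the base is fully converted to C6H5NH3+; total volume = 0.05918 L, so [C6H5NH3+] = 0.007629/0.05918 = 0.1289 M.
Ka(C6H5NH3+) = Kw/Kb = 1.0e-14 / 4.3 x 10^-10 = 2.33e-5.
[H^+] = sqrt(Ka x [C6H5NH3+]) = sqrt(2.33e-5 x 0.1289) = 0.00173 M.
pH = -log(0.00173) = 2.76.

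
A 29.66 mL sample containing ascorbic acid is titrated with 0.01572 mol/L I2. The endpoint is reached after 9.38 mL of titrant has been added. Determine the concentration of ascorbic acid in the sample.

0.00497 M

n(I2) = 0.01572 x 0.009380 = 0.0001475 mol.
From the balanced equation, 1 mol I2 reacts with 1 mol ascorbic acid, so n(ascorbic acid) = 0.0001475 x 1/1 = 0.0001475 mol.
[ascorbic acid] = 0.0001475 / 0.02966 L = 0.00497 M.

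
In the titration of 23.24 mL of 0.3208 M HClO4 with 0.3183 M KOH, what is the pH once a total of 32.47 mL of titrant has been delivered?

12.71

n(acid) = 0.3208 x 0.02324 = 0.007455 mol; n(KOH) added = 0.3183 x 0.03247 = 0.01034 mol.
Base is in excess by 0.01034 - 0.007455 = 0.002880 mol in a total volume of 0.05571 L.
[OH^-] = 0.002880/0.05571 = 0.05169 M, so pOH = 1.29 and pH = 14.00 - 1.29 = 12.71.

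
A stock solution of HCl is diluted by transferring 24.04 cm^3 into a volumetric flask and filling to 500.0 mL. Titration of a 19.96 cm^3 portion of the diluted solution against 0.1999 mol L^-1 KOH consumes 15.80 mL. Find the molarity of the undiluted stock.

n(KOH) = 0.1999 x 0.01580 = 0.003158 mol.
n(HCl) in the aliquot = 0.003158 mol.
[diluted HCl] = 0.003158 / 0.01996 = 0.1582 M.
Dilution factor = 500.0/24.04 = 20.80, so [stock] = 0.1582 x 20.80 = 3.29 M.

3.29 M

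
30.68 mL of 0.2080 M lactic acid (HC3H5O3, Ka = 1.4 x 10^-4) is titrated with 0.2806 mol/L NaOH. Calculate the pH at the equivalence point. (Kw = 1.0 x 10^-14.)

n(HC3H5O3) = 0.2080 x 0.03068 = 0.006381 mol; V(NaOH) at equivalence = 0.006381/0.2806 = 0.02274 L.
At equivalence all the acid is converted to C3H5O3-; total volume = 0.03068 + 0.02274 = 0.05342 L, so [C3H5O3-] = 0.006381/0.05342 = 0.1195 M.
Kb = Kw/Ka = 1.0e-14 / 1.4 x 10^-4 = 7.14e-11.
[OH^-] = sqrt(Kb x [C3H5O3-]) = sqrt(7.14e-11 x 0.1195) = 2.92e-6 M.
pOH = 5.53, so pH = 14.00 - 5.53 = 8.47.

8.47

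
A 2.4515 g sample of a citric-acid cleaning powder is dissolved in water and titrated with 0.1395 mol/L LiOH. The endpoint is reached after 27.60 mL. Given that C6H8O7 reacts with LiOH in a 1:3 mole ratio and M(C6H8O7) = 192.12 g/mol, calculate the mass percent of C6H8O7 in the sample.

n(LiOH) = 0.1395 x 0.02760 = 0.003850 mol.
n(C6H8O7) = 0.003850 / 3 = 0.001283 mol.
mass of C6H8O7 = 0.001283 x 192.12 = 0.2466 g.
% purity = 0.2466 / 2.4515 x 100 = 10.1%.

10.1%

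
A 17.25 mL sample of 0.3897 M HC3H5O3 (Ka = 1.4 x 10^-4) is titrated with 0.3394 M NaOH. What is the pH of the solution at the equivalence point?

8.56

n(HC3H5O3) = 0.3897 x 0.01725 = 0.006722 mol; V(NaOH) at equivalence = 0.006722/0.3394 = 0.01981 L.
At equivalence all the acid is converted to C3H5O3-; total volume = 0.01725 + 0.01981 = 0.03706 L, so [C3H5O3-] = 0.006722/0.03706 = 0.1814 M.
Kb = Kw/Ka = 1.0e-14 / 1.4 x 10^-4 = 7.14e-11.
[OH^-] = sqrt(Kb x [C3H5O3-]) = sqrt(7.14e-11 x 0.1814) = 3.60e-6 M.
pOH = 5.44, so pH = 14.00 - 5.44 = 8.56.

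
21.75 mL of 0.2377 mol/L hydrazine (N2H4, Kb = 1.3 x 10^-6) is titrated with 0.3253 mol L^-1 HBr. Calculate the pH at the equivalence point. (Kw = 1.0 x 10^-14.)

4.49

n(N2H4) = 0.2377 x 0.02175 = 0.005170 mol; V(HBr) at equivalence = 0.005170/0.3253 = 0.01589 L.
At equivalence the base is fully converted to N2H5+; total volume = 0.03764 L, so [N2H5+] = 0.005170/0.03764 = 0.1373 M.
Ka(N2H5+) = Kw/Kb = 1.0e-14 / 1.3 x 10^-6 = 7.69e-9.
[H^+] = sqrt(Ka x [N2H5+]) = sqrt(7.69e-9 x 0.1373) = 3.25e-5 M.
pH = -log(3.25e-5) = 4.49.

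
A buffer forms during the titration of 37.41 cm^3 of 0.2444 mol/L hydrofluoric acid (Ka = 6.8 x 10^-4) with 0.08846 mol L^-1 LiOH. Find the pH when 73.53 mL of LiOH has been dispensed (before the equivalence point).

3.56

Initial n(HF) = 0.2444 x 0.03741 = 0.009143 mol.
n(LiOH) added = 0.08846 x 0.07353 = 0.006504 mol, converting that many moles of HF to F-.
Remaining n(HF) = 0.002639 mol; n(F-) = 0.006504 mol.
By Henderson-Hasselbalch, pH = pKa + log([A^-]/[HA]) = 3.17 + log(0.006504/0.002639) = 3.17 + (+0.39) = 3.56.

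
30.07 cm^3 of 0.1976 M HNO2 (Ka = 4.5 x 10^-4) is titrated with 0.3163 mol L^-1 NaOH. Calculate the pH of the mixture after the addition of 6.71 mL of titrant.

3.09

Initial n(HNO2) = 0.1976 x 0.03007 = 0.005942 mol.
n(NaOH) added = 0.3163 x 0.006710 = 0.002122 mol, converting that many moles of HNO2 to NO2-.
Remaining n(HNO2) = 0.003819 mol; n(NO2-) = 0.002122 mol.
By Henderson-Hasselbalch, pH = pKa + log([A^-]/[HA]) = 3.35 + log(0.002122/0.003819) = 3.35 + (-0.26) = 3.09.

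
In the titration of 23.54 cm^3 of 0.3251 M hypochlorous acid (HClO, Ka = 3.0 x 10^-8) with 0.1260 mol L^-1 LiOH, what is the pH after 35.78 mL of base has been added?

7.68

Initial n(HClO) = 0.3251 x 0.02354 = 0.007653 mol.
n(LiOH) added = 0.1260 x 0.03578 = 0.004508 mol, converting that many moles of HClO to ClO-.
Remaining n(HClO) = 0.003145 mol; n(ClO-) = 0.004508 mol.
By Henderson-Hasselbalch, pH = pKa + log([A^-]/[HA]) = 7.52 + log(0.004508/0.003145) = 7.52 + (+0.16) = 7.68.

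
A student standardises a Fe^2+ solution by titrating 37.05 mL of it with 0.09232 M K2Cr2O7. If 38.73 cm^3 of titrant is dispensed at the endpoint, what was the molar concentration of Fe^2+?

0.579 M

n(K2Cr2O7) = 0.09232 x 0.03873 = 0.003576 mol.
From the balanced equation, 1 mol K2Cr2O7 reacts with 6 mol Fe^2+, so n(Fe^2+) = 0.003576 x 6/1 = 0.02145 mol.
[Fe^2+] = 0.02145 / 0.03705 L = 0.579 M.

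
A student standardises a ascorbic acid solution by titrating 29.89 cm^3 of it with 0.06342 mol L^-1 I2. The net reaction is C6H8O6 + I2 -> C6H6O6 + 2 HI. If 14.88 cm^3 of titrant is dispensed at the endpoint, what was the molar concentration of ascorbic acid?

n(I2) = 0.06342 x 0.01488 = 0.0009437 mol.
From the balanced equation, 1 mol I2 reacts with 1 mol ascorbic acid, so n(ascorbic acid) = 0.0009437 x 1/1 = 0.0009437 mol.
[ascorbic acid] = 0.0009437 / 0.02989 L = 0.0316 M.

0.0316 M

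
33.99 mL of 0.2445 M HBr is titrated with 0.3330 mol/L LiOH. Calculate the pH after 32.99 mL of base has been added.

n(acid) = 0.2445 x 0.03399 = 0.008311 mol; n(LiOH) added = 0.3330 x 0.03299 = 0.01099 mol.
Base is in excess by 0.01099 - 0.008311 = 0.002675 mol in a total volume of 0.06698 L.
[OH^-] = 0.002675/0.06698 = 0.03994 M, so pOH = 1.40 and pH = 14.00 - 1.40 = 12.60.

12.60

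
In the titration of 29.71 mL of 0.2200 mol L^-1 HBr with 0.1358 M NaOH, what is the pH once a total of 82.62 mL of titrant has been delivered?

12.62

n(acid) = 0.2200 x 0.02971 = 0.006536 mol; n(NaOH) added = 0.1358 x 0.08262 = 0.01122 mol.
Base is in excess by 0.01122 - 0.006536 = 0.004684 mol in a total volume of 0.1123 L.
[OH^-] = 0.004684/0.1123 = 0.04169 M, so pOH = 1.38 and pH = 14.00 - 1.38 = 12.62.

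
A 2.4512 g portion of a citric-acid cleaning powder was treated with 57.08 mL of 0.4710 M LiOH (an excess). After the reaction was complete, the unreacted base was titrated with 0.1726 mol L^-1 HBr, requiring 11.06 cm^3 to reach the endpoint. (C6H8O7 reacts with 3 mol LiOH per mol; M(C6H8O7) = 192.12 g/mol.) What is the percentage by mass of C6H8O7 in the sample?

65.3%

Total n(LiOH) added = 0.4710 x 0.05708 = 0.02688 mol.
n(HBr) used = 0.1726 x 0.01106 = 0.001909 mol, which equals the excess n(LiOH).
So n(LiOH) consumed by the sample = 0.02688 - 0.001909 = 0.02498 mol.
n(C6H8O7) = 0.02498 / 3 = 0.008325 mol.
mass C6H8O7 = 0.008325 x 192.12 = 1.599 g, so %C6H8O7 = 1.599/2.4512 x 100 = 65.3%.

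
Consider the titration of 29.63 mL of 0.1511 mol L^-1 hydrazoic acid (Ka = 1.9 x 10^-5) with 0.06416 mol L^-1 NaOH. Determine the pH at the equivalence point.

8.69

n(HN3) = 0.1511 x 0.02963 = 0.004477 mol; V(NaOH) at equivalence = 0.004477/0.06416 = 0.06978 L.
At equivalence all the acid is converted to N3-; total volume = 0.02963 + 0.06978 = 0.09941 L, so [N3-] = 0.004477/0.09941 = 0.04504 M.
Kb = Kw/Ka = 1.0e-14 / 1.9 x 10^-5 = 5.26e-10.
[OH^-] = sqrt(Kb x [N3-]) = sqrt(5.26e-10 x 0.04504) = 4.87e-6 M.
pOH = 5.31, so pH = 14.00 - 5.31 = 8.69.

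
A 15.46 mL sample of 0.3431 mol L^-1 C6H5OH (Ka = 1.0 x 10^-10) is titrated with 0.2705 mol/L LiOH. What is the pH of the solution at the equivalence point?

11.59

n(C6H5OH) = 0.3431 x 0.01546 = 0.005304 mol; V(LiOH) at equivalence = 0.005304/0.2705 = 0.01961 L.
At equivalence all the acid is converted to C6H5O-; total volume = 0.01546 + 0.01961 = 0.03507 L, so [C6H5O-] = 0.005304/0.03507 = 0.1513 M.
Kb = Kw/Ka = 1.0e-14 / 1.0 x 10^-10 = 0.000100.
[OH^-] = sqrt(Kb x [C6H5O-]) = sqrt(0.000100 x 0.1513) = 0.00389 M.
pOH = 2.41, so pH = 14.00 - 2.41 = 11.59.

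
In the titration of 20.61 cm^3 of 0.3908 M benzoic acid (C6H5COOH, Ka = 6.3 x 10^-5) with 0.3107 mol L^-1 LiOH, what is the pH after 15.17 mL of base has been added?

Initial n(C6H5COOH) = 0.3908 x 0.02061 = 0.008054 mol.
n(LiOH) added = 0.3107 x 0.01517 = 0.004713 mol, converting that many moles of C6H5COOH to C6H5COO-.
Remaining n(C6H5COOH) = 0.003341 mol; n(C6H5COO-) = 0.004713 mol.
By Henderson-Hasselbalch, pH = pKa + log([A^-]/[HA]) = 4.20 + log(0.004713/0.003341) = 4.20 + (+0.15) = 4.35.

4.35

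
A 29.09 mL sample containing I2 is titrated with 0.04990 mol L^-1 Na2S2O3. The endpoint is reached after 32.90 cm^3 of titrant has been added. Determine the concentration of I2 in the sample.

n(Na2S2O3) = 0.04990 x 0.03290 = 0.001642 mol.
From the balanced equation, 2 mol Na2S2O3 reacts with 1 mol I2, so n(I2) = 0.001642 x 1/2 = 0.0008209 mol.
[I2] = 0.0008209 / 0.02909 L = 0.0282 M.

0.0282 M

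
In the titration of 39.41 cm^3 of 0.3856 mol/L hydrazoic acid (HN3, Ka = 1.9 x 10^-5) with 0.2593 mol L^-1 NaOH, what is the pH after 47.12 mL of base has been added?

Initial n(HN3) = 0.3856 x 0.03941 = 0.01520 mol.
n(NaOH) added = 0.2593 x 0.04712 = 0.01222 mol, converting that many moles of HN3 to N3-.
Remaining n(HN3) = 0.002978 mol; n(N3-) = 0.01222 mol.
By Henderson-Hasselbalch, pH = pKa + log([A^-]/[HA]) = 4.72 + log(0.01222/0.002978) = 4.72 + (+0.61) = 5.33.

5.33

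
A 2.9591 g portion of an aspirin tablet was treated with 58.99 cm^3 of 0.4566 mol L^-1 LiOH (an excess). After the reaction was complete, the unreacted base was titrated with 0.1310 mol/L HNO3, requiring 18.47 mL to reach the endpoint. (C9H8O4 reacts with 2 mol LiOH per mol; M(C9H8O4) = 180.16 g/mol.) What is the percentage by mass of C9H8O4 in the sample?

74.6%

Total n(LiOH) added = 0.4566 x 0.05899 = 0.02693 mol.
n(HNO3) used = 0.1310 x 0.01847 = 0.002420 mol, which equals the excess n(LiOH).
So n(LiOH) consumed by the sample = 0.02693 - 0.002420 = 0.02452 mol.
n(C9H8O4) = 0.02452 / 2 = 0.01226 mol.
mass C9H8O4 = 0.01226 x 180.16 = 2.208 g, so %C9H8O4 = 2.208/2.9591 x 100 = 74.6%.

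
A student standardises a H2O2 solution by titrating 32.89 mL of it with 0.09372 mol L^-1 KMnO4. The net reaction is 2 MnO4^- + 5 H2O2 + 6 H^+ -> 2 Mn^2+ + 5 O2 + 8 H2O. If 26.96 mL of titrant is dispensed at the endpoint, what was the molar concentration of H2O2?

0.192 M

n(KMnO4) = 0.09372 x 0.02696 = 0.002527 mol.
From the balanced equation, 2 mol KMnO4 reacts with 5 mol H2O2, so n(H2O2) = 0.002527 x 5/2 = 0.006317 mol.
[H2O2] = 0.006317 / 0.03289 L = 0.192 M.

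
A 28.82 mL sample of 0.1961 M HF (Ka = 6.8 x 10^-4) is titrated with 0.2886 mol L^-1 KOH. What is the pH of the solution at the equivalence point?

8.12

n(HF) = 0.1961 x 0.02882 = 0.005652 mol; V(KOH) at equivalence = 0.005652/0.2886 = 0.01958 L.
At equivalence all the acid is converted to F-; total volume = 0.02882 + 0.01958 = 0.04840 L, so [F-] = 0.005652/0.04840 = 0.1168 M.
Kb = Kw/Ka = 1.0e-14 / 6.8 x 10^-4 = 1.47e-11.
[OH^-] = sqrt(Kb x [F-]) = sqrt(1.47e-11 x 0.1168) = 1.31e-6 M.
pOH = 5.88, so pH = 14.00 - 5.88 = 8.12.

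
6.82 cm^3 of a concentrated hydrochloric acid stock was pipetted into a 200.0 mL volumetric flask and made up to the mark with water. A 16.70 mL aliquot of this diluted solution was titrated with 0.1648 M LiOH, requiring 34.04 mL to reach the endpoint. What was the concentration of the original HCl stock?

9.85 M

n(LiOH) = 0.1648 x 0.03404 = 0.005610 mol.
n(HCl) in the aliquot = 0.005610 mol.
[diluted HCl] = 0.005610 / 0.01670 = 0.3359 M.
Dilution factor = 200.0/6.820 = 29.33, so [stock] = 0.3359 x 29.33 = 9.85 M.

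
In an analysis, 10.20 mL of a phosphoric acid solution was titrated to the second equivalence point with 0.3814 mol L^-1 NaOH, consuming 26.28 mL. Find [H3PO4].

0.491 M

n(NaOH) = 0.3814 x 0.02628 = 0.01002 mol.
At the second equivalence point, 2 mol OH^- react per mol H3PO4, so n(H3PO4) = 0.01002 / 2 = 0.005012 mol.
[H3PO4] = 0.005012 / 0.01020 L = 0.491 M.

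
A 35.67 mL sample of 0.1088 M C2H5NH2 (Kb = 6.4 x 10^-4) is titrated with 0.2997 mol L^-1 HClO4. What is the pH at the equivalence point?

n(C2H5NH2) = 0.1088 x 0.03567 = 0.003881 mol; V(HClO4) at equivalence = 0.003881/0.2997 = 0.01295 L.
At equivalence the base is fully converted to C2H5NH3+; total volume = 0.04862 L, so [C2H5NH3+] = 0.003881/0.04862 = 0.07982 M.
Ka(C2H5NH3+) = Kw/Kb = 1.0e-14 / 6.4 x 10^-4 = 1.56e-11.
[H^+] = sqrt(Ka x [C2H5NH3+]) = sqrt(1.56e-11 x 0.07982) = 1.12e-6 M.
pH = -log(1.12e-6) = 5.95.

5.95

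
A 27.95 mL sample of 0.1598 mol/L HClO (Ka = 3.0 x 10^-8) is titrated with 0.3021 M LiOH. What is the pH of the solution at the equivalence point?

n(HClO) = 0.1598 x 0.02795 = 0.004466 mol; V(LiOH) at equivalence = 0.004466/0.3021 = 0.01478 L.
At equivalence all the acid is converted to ClO-; total volume = 0.02795 + 0.01478 = 0.04273 L, so [ClO-] = 0.004466/0.04273 = 0.1045 M.
Kb = Kw/Ka = 1.0e-14 / 3.0 x 10^-8 = 3.33e-7.
[OH^-] = sqrt(Kb x [ClO-]) = sqrt(3.33e-7 x 0.1045) = 0.000187 M.
pOH = 3.73, so pH = 14.00 - 3.73 = 10.27.

10.27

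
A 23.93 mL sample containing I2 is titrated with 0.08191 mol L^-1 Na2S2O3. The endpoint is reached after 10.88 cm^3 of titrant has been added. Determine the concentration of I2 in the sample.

n(Na2S2O3) = 0.08191 x 0.01088 = 0.0008912 mol.
From the balanced equation, 2 mol Na2S2O3 reacts with 1 mol I2, so n(I2) = 0.0008912 x 1/2 = 0.0004456 mol.
[I2] = 0.0004456 / 0.02393 L = 0.0186 M.

0.0186 M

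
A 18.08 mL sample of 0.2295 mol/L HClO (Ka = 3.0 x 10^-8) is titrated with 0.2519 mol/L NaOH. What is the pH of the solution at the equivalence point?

10.30

n(HClO) = 0.2295 x 0.01808 = 0.004149 mol; V(NaOH) at equivalence = 0.004149/0.2519 = 0.01647 L.
At equivalence all the acid is converted to ClO-; total volume = 0.01808 + 0.01647 = 0.03455 L, so [ClO-] = 0.004149/0.03455 = 0.1201 M.
Kb = Kw/Ka = 1.0e-14 / 3.0 x 10^-8 = 3.33e-7.
[OH^-] = sqrt(Kb x [ClO-]) = sqrt(3.33e-7 x 0.1201) = 0.000200 M.
pOH = 3.70, so pH = 14.00 - 3.70 = 10.30.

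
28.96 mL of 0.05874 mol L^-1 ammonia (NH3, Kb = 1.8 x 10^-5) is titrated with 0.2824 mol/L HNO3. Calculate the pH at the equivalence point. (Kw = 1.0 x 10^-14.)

5.28

n(NH3) = 0.05874 x 0.02896 = 0.001701 mol; V(HNO3) at equivalence = 0.001701/0.2824 = 0.006024 L.
At equivalence the base is fully converted to NH4+; total volume = 0.03498 L, so [NH4+] = 0.001701/0.03498 = 0.04863 M.
Ka(NH4+) = Kw/Kb = 1.0e-14 / 1.8 x 10^-5 = 5.56e-10.
[H^+] = sqrt(Ka x [NH4+]) = sqrt(5.56e-10 x 0.04863) = 5.20e-6 M.
pH = -log(5.20e-6) = 5.28.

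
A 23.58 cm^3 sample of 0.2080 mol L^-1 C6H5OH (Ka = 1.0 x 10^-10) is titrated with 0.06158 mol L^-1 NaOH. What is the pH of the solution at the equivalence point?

n(C6H5OH) = 0.2080 x 0.02358 = 0.004905 mol; V(NaOH) at equivalence = 0.004905/0.06158 = 0.07965 L.
At equivalence all the acid is converted to C6H5O-; total volume = 0.02358 + 0.07965 = 0.1032 L, so [C6H5O-] = 0.004905/0.1032 = 0.04751 M.
Kb = Kw/Ka = 1.0e-14 / 1.0 x 10^-10 = 0.000100.
[OH^-] = sqrt(Kb x [C6H5O-]) = sqrt(0.000100 x 0.04751) = 0.00218 M.
pOH = 2.66, so pH = 14.00 - 2.66 = 11.34.

11.34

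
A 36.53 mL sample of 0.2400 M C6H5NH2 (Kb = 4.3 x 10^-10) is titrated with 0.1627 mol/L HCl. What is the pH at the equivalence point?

n(C6H5NH2) = 0.2400 x 0.03653 = 0.008767 mol; V(HCl) at equivalence = 0.008767/0.1627 = 0.05389 L.
At equivalence the base is fully converted to C6H5NH3+; total volume = 0.09042 L, so [C6H5NH3+] = 0.008767/0.09042 = 0.09697 M.
Ka(C6H5NH3+) = Kw/Kb = 1.0e-14 / 4.3 x 10^-10 = 2.33e-5.
[H^+] = sqrt(Ka x [C6H5NH3+]) = sqrt(2.33e-5 x 0.09697) = 0.00150 M.
pH = -log(0.00150) = 2.82.

2.82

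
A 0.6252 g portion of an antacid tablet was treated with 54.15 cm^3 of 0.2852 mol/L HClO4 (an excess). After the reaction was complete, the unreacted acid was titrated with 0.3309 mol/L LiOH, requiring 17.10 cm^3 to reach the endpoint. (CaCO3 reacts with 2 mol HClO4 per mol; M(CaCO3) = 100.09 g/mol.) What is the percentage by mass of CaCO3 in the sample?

Total n(HClO4) added = 0.2852 x 0.05415 = 0.01544 mol.
n(LiOH) used = 0.3309 x 0.01710 = 0.005658 mol, which equals the excess n(HClO4).
So n(HClO4) consumed by the sample = 0.01544 - 0.005658 = 0.009785 mol.
n(CaCO3) = 0.009785 / 2 = 0.004893 mol.
mass CaCO3 = 0.004893 x 100.09 = 0.4897 g, so %CaCO3 = 0.4897/0.6252 x 100 = 78.3%.

78.3%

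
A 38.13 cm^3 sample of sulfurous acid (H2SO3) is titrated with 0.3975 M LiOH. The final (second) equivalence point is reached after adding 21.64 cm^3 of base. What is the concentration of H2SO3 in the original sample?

n(LiOH) = 0.3975 x 0.02164 = 0.008602 mol.
At the final (second) equivalence point, 2 mol OH^- react per mol H2SO3, so n(H2SO3) = 0.008602 / 2 = 0.004301 mol.
[H2SO3] = 0.004301 / 0.03813 L = 0.113 M.

0.113 M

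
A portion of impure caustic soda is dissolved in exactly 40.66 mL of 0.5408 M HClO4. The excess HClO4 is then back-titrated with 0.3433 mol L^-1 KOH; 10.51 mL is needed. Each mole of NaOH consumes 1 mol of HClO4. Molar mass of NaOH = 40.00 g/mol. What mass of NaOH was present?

0.735 g

Total n(HClO4) added = 0.5408 x 0.04066 = 0.02199 mol.
n(KOH) used = 0.3433 x 0.01051 = 0.003608 mol, which equals the excess n(HClO4).
So n(HClO4) consumed by the sample = 0.02199 - 0.003608 = 0.01838 mol.
n(NaOH) = 0.01838 / 1 = 0.01838 mol.
mass = 0.01838 mol x 40.00 g/mol = 0.735 g.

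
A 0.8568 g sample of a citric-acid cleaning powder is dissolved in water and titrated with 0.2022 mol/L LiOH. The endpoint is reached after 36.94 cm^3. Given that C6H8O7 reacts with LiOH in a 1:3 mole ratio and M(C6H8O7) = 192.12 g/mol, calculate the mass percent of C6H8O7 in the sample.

55.8%

n(LiOH) = 0.2022 x 0.03694 = 0.007469 mol.
n(C6H8O7) = 0.007469 / 3 = 0.002490 mol.
mass of C6H8O7 = 0.002490 x 192.12 = 0.4783 g.
% purity = 0.4783 / 0.8568 x 100 = 55.8%.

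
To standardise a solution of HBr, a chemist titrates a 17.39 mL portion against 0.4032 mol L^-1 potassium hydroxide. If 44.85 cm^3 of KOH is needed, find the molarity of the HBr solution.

n(KOH) delivered = 0.4032 x 0.04485 = 0.01808 mol.
For a 1:1 reaction, n(HBr) = 0.01808 mol.
[HBr] = 0.01808 mol / 0.01739 L = 1.04 M.

1.04 M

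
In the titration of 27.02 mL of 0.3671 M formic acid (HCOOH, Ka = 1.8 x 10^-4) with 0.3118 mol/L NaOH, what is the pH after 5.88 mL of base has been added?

Initial n(HCOOH) = 0.3671 x 0.02702 = 0.009919 mol.
n(NaOH) added = 0.3118 x 0.005880 = 0.001833 mol, converting that many moles of HCOOH to HCOO-.
Remaining n(HCOOH) = 0.008086 mol; n(HCOO-) = 0.001833 mol.
By Henderson-Hasselbalch, pH = pKa + log([A^-]/[HA]) = 3.74 + log(0.001833/0.008086) = 3.74 + (-0.64) = 3.10.

3.10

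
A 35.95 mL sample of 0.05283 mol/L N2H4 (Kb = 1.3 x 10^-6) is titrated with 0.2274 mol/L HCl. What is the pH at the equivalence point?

4.74

n(N2H4) = 0.05283 x 0.03595 = 0.001899 mol; V(HCl) at equivalence = 0.001899/0.2274 = 0.008352 L.
At equivalence the base is fully converted to N2H5+; total volume = 0.04430 L, so [N2H5+] = 0.001899/0.04430 = 0.04287 M.
Ka(N2H5+) = Kw/Kb = 1.0e-14 / 1.3 x 10^-6 = 7.69e-9.
[H^+] = sqrt(Ka x [N2H5+]) = sqrt(7.69e-9 x 0.04287) = 1.82e-5 M.
pH = -log(1.82e-5) = 4.74.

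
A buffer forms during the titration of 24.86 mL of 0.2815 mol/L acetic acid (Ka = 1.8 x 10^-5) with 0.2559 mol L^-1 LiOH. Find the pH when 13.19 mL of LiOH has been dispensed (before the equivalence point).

Initial n(CH3COOH) = 0.2815 x 0.02486 = 0.006998 mol.
n(LiOH) added = 0.2559 x 0.01319 = 0.003375 mol, converting that many moles of CH3COOH to CH3COO-.
Remaining n(CH3COOH) = 0.003623 mol; n(CH3COO-) = 0.003375 mol.
By Henderson-Hasselbalch, pH = pKa + log([A^-]/[HA]) = 4.74 + log(0.003375/0.003623) = 4.74 + (-0.03) = 4.71.

4.71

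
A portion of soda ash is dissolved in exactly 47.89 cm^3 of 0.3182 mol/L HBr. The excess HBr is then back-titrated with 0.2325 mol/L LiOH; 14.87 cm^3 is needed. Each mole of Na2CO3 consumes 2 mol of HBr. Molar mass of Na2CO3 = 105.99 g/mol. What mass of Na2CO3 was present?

Total n(HBr) added = 0.3182 x 0.04789 = 0.01524 mol.
n(LiOH) used = 0.2325 x 0.01487 = 0.003457 mol, which equals the excess n(HBr).
So n(HBr) consumed by the sample = 0.01524 - 0.003457 = 0.01178 mol.
n(Na2CO3) = 0.01178 / 2 = 0.005891 mol.
mass = 0.005891 mol x 105.99 g/mol = 0.624 g.

0.624 g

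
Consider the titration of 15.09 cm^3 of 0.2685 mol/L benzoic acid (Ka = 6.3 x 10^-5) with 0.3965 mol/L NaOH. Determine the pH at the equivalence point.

n(C6H5COOH) = 0.2685 x 0.01509 = 0.004052 mol; V(NaOH) at equivalence = 0.004052/0.3965 = 0.01022 L.
At equivalence all the acid is converted to C6H5COO-; total volume = 0.01509 + 0.01022 = 0.02531 L, so [C6H5COO-] = 0.004052/0.02531 = 0.1601 M.
Kb = Kw/Ka = 1.0e-14 / 6.3 x 10^-5 = 1.59e-10.
[OH^-] = sqrt(Kb x [C6H5COO-]) = sqrt(1.59e-10 x 0.1601) = 5.04e-6 M.
pOH = 5.30, so pH = 14.00 - 5.30 = 8.70.

8.70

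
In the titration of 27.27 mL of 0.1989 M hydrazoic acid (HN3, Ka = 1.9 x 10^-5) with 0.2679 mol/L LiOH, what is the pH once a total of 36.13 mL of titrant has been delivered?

n(acid) = 0.1989 x 0.02727 = 0.005424 mol; n(LiOH) added = 0.2679 x 0.03613 = 0.009679 mol.
Base is in excess by 0.009679 - 0.005424 = 0.004255 mol in a total volume of 0.06340 L.
[OH^-] = 0.004255/0.06340 = 0.06712 M, so pOH = 1.17 and pH = 14.00 - 1.17 = 12.83.

12.83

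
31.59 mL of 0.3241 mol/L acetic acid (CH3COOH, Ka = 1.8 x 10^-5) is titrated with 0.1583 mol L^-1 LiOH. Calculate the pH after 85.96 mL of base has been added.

12.46

n(acid) = 0.3241 x 0.03159 = 0.01024 mol; n(LiOH) added = 0.1583 x 0.08596 = 0.01361 mol.
Base is in excess by 0.01361 - 0.01024 = 0.003369 mol in a total volume of 0.1176 L.
[OH^-] = 0.003369/0.1176 = 0.02866 M, so pOH = 1.54 and pH = 14.00 - 1.54 = 12.46.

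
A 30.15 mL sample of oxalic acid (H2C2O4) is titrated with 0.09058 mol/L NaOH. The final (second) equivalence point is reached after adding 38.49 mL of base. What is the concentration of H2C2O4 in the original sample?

n(NaOH) = 0.09058 x 0.03849 = 0.003486 mol.
At the final (second) equivalence point, 2 mol OH^- react per mol H2C2O4, so n(H2C2O4) = 0.003486 / 2 = 0.001743 mol.
[H2C2O4] = 0.001743 / 0.03015 L = 0.0578 M.

0.0578 M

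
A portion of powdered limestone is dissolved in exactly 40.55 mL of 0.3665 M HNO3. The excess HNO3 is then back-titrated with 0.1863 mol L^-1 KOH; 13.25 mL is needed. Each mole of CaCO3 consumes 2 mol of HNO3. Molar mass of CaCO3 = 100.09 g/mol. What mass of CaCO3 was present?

Total n(HNO3) added = 0.3665 x 0.04055 = 0.01486 mol.
n(KOH) used = 0.1863 x 0.01325 = 0.002468 mol, which equals the excess n(HNO3).
So n(HNO3) consumed by the sample = 0.01486 - 0.002468 = 0.01239 mol.
n(CaCO3) = 0.01239 / 2 = 0.006197 mol.
mass = 0.006197 mol x 100.09 g/mol = 0.620 g.

0.620 g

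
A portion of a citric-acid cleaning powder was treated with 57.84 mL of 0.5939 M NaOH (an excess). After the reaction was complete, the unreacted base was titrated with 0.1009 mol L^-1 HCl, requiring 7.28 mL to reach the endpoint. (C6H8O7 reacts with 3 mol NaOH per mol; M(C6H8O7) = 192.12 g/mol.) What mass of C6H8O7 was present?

Total n(NaOH) added = 0.5939 x 0.05784 = 0.03435 mol.
n(HCl) used = 0.1009 x 0.007280 = 0.0007346 mol, which equals the excess n(NaOH).
So n(NaOH) consumed by the sample = 0.03435 - 0.0007346 = 0.03362 mol.
n(C6H8O7) = 0.03362 / 3 = 0.01121 mol.
mass = 0.01121 mol x 192.12 g/mol = 2.15 g.

2.15 g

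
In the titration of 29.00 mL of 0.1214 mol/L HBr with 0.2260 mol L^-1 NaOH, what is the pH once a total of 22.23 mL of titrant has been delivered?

12.47

n(acid) = 0.1214 x 0.02900 = 0.003521 mol; n(NaOH) added = 0.2260 x 0.02223 = 0.005024 mol.
Base is in excess by 0.005024 - 0.003521 = 0.001503 mol in a total volume of 0.05123 L.
[OH^-] = 0.001503/0.05123 = 0.02935 M, so pOH = 1.53 and pH = 14.00 - 1.53 = 12.47.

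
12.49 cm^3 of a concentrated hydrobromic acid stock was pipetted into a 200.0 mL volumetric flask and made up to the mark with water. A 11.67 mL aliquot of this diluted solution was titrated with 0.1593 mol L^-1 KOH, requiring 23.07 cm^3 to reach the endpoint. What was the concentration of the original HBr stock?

n(KOH) = 0.1593 x 0.02307 = 0.003675 mol.
n(HBr) in the aliquot = 0.003675 mol.
[diluted HBr] = 0.003675 / 0.01167 = 0.3149 M.
Dilution factor = 200.0/12.49 = 16.01, so [stock] = 0.3149 x 16.01 = 5.04 M.

5.04 M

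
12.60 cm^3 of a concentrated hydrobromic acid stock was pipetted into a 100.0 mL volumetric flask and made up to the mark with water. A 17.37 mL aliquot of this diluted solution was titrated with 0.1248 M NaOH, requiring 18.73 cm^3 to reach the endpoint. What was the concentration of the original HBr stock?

n(NaOH) = 0.1248 x 0.01873 = 0.002338 mol.
n(HBr) in the aliquot = 0.002338 mol.
[diluted HBr] = 0.002338 / 0.01737 = 0.1346 M.
Dilution factor = 100.0/12.60 = 7.937, so [stock] = 0.1346 x 7.937 = 1.07 M.

1.07 M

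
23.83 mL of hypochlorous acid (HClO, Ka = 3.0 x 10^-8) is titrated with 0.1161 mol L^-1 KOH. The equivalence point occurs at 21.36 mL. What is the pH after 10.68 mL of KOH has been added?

7.52

10.68 mL is exactly half the equivalence volume (21.36/2), i.e. the half-equivalence point.
There, n(HA) = n(A^-), so pH = pKa = -log(3.0 x 10^-8) = 7.52.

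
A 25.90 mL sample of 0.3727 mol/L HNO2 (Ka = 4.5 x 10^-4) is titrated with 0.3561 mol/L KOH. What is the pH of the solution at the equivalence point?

8.30

n(HNO2) = 0.3727 x 0.02590 = 0.009653 mol; V(KOH) at equivalence = 0.009653/0.3561 = 0.02711 L.
At equivalence all the acid is converted to NO2-; total volume = 0.02590 + 0.02711 = 0.05301 L, so [NO2-] = 0.009653/0.05301 = 0.1821 M.
Kb = Kw/Ka = 1.0e-14 / 4.5 x 10^-4 = 2.22e-11.
[OH^-] = sqrt(Kb x [NO2-]) = sqrt(2.22e-11 x 0.1821) = 2.01e-6 M.
pOH = 5.70, so pH = 14.00 - 5.70 = 8.30.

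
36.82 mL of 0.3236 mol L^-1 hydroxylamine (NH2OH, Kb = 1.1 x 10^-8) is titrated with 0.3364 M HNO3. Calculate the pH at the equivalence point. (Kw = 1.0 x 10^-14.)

n(NH2OH) = 0.3236 x 0.03682 = 0.01191 mol; V(HNO3) at equivalence = 0.01191/0.3364 = 0.03542 L.
At equivalence the base is fully converted to NH3OH+; total volume = 0.07224 L, so [NH3OH+] = 0.01191/0.07224 = 0.1649 M.
Ka(NH3OH+) = Kw/Kb = 1.0e-14 / 1.1 x 10^-8 = 9.09e-7.
[H^+] = sqrt(Ka x [NH3OH+]) = sqrt(9.09e-7 x 0.1649) = 0.000387 M.
pH = -log(0.000387) = 3.41.

3.41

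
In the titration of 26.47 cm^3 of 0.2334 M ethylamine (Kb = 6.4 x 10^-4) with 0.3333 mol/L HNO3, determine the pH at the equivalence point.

5.83

n(C2H5NH2) = 0.2334 x 0.02647 = 0.006178 mol; V(HNO3) at equivalence = 0.006178/0.3333 = 0.01854 L.
At equivalence the base is fully converted to C2H5NH3+; total volume = 0.04501 L, so [C2H5NH3+] = 0.006178/0.04501 = 0.1373 M.
Ka(C2H5NH3+) = Kw/Kb = 1.0e-14 / 6.4 x 10^-4 = 1.56e-11.
[H^+] = sqrt(Ka x [C2H5NH3+]) = sqrt(1.56e-11 x 0.1373) = 1.46e-6 M.
pH = -log(1.46e-6) = 5.83.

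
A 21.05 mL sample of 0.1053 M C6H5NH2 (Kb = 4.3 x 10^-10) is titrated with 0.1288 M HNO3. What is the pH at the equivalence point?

2.94

n(C6H5NH2) = 0.1053 x 0.02105 = 0.002217 mol; V(HNO3) at equivalence = 0.002217/0.1288 = 0.01721 L.
At equivalence the base is fully converted to C6H5NH3+; total volume = 0.03826 L, so [C6H5NH3+] = 0.002217/0.03826 = 0.05794 M.
Ka(C6H5NH3+) = Kw/Kb = 1.0e-14 / 4.3 x 10^-10 = 2.33e-5.
[H^+] = sqrt(Ka x [C6H5NH3+]) = sqrt(2.33e-5 x 0.05794) = 0.00116 M.
pH = -log(0.00116) = 2.94.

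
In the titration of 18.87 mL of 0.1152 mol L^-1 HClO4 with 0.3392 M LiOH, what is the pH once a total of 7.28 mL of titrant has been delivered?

n(acid) = 0.1152 x 0.01887 = 0.002174 mol; n(LiOH) added = 0.3392 x 0.007280 = 0.002469 mol.
Base is in excess by 0.002469 - 0.002174 = 0.0002956 mol in a total volume of 0.02615 L.
[OH^-] = 0.0002956/0.02615 = 0.01130 M, so pOH = 1.95 and pH = 14.00 - 1.95 = 12.05.

12.05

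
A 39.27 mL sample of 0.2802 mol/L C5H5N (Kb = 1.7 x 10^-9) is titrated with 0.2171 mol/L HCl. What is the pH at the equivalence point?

3.07

n(C5H5N) = 0.2802 x 0.03927 = 0.01100 mol; V(HCl) at equivalence = 0.01100/0.2171 = 0.05068 L.
At equivalence the base is fully converted to C5H5NH+; total volume = 0.08995 L, so [C5H5NH+] = 0.01100/0.08995 = 0.1223 M.
Ka(C5H5NH+) = Kw/Kb = 1.0e-14 / 1.7 x 10^-9 = 5.88e-6.
[H^+] = sqrt(Ka x [C5H5NH+]) = sqrt(5.88e-6 x 0.1223) = 0.000848 M.
pH = -log(0.000848) = 3.07.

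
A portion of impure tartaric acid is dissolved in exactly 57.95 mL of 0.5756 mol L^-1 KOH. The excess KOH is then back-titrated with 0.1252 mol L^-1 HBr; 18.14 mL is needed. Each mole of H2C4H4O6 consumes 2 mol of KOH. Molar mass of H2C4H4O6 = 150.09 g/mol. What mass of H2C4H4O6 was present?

Total n(KOH) added = 0.5756 x 0.05795 = 0.03336 mol.
n(HBr) used = 0.1252 x 0.01814 = 0.002271 mol, which equals the excess n(KOH).
So n(KOH) consumed by the sample = 0.03336 - 0.002271 = 0.03108 mol.
n(H2C4H4O6) = 0.03108 / 2 = 0.01554 mol.
mass = 0.01554 mol x 150.09 g/mol = 2.33 g.

2.33 g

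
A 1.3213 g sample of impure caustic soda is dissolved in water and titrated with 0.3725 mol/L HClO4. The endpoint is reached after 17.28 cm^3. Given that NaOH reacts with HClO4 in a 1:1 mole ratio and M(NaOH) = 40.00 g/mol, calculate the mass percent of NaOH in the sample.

n(HClO4) = 0.3725 x 0.01728 = 0.006437 mol.
n(NaOH) = 0.006437 / 1 = 0.006437 mol.
mass of NaOH = 0.006437 x 40.00 = 0.2575 g.
% purity = 0.2575 / 1.3213 x 100 = 19.5%.

19.5%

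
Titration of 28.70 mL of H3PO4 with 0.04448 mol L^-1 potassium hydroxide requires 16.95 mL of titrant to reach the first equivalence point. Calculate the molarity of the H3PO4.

0.0263 M

n(KOH) = 0.04448 x 0.01695 = 0.0007539 mol.
At the first equivalence point, 1 mol OH^- react per mol H3PO4, so n(H3PO4) = 0.0007539 / 1 = 0.0007539 mol.
[H3PO4] = 0.0007539 / 0.02870 L = 0.0263 M.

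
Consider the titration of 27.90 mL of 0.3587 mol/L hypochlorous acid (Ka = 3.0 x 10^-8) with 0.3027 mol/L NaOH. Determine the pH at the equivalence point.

10.37

n(HClO) = 0.3587 x 0.02790 = 0.01001 mol; V(NaOH) at equivalence = 0.01001/0.3027 = 0.03306 L.
At equivalence all the acid is converted to ClO-; total volume = 0.02790 + 0.03306 = 0.06096 L, so [ClO-] = 0.01001/0.06096 = 0.1642 M.
Kb = Kw/Ka = 1.0e-14 / 3.0 x 10^-8 = 3.33e-7.
[OH^-] = sqrt(Kb x [ClO-]) = sqrt(3.33e-7 x 0.1642) = 0.000234 M.
pOH = 3.63, so pH = 14.00 - 3.63 = 10.37.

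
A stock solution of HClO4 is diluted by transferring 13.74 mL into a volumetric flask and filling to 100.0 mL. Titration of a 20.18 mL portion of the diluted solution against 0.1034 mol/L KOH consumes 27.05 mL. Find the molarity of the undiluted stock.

n(KOH) = 0.1034 x 0.02705 = 0.002797 mol.
n(HClO4) in the aliquot = 0.002797 mol.
[diluted HClO4] = 0.002797 / 0.02018 = 0.1386 M.
Dilution factor = 100.0/13.74 = 7.278, so [stock] = 0.1386 x 7.278 = 1.01 M.

1.01 M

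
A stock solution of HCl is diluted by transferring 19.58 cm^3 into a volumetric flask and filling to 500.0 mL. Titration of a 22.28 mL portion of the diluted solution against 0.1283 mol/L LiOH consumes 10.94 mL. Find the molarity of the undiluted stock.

1.61 M

n(LiOH) = 0.1283 x 0.01094 = 0.001404 mol.
n(HCl) in the aliquot = 0.001404 mol.
[diluted HCl] = 0.001404 / 0.02228 = 0.06300 M.
Dilution factor = 500.0/19.58 = 25.54, so [stock] = 0.06300 x 25.54 = 1.61 M.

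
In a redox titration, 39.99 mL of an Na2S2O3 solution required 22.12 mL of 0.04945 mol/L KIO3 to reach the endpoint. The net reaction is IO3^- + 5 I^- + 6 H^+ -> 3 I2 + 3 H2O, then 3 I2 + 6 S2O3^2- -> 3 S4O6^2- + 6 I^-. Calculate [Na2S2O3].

n(KIO3) = 0.04945 x 0.02212 = 0.001094 mol.
From the balanced equation, 1 mol KIO3 reacts with 6 mol Na2S2O3, so n(Na2S2O3) = 0.001094 x 6/1 = 0.006563 mol.
[Na2S2O3] = 0.006563 / 0.03999 L = 0.164 M.

0.164 M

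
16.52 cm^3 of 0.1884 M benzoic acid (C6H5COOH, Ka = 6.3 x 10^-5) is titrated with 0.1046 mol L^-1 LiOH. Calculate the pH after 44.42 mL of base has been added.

n(acid) = 0.1884 x 0.01652 = 0.003112 mol; n(LiOH) added = 0.1046 x 0.04442 = 0.004646 mol.
Base is in excess by 0.004646 - 0.003112 = 0.001534 mol in a total volume of 0.06094 L.
[OH^-] = 0.001534/0.06094 = 0.02517 M, so pOH = 1.60 and pH = 14.00 - 1.60 = 12.40.

12.40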